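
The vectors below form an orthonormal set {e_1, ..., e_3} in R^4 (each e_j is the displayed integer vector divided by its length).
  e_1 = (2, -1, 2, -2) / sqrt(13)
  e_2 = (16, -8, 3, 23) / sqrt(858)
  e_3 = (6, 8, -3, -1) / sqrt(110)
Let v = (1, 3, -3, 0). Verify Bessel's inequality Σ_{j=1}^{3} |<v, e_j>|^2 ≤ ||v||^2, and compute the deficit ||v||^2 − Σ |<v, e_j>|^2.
Σ |<v, e_j>|^2 = 269/15; ||v||^2 = 19; deficit = 16/15

Write each e_j = u_j / sqrt(<u_j, u_j>) where u_j is the displayed integer vector. Then <v, e_j> = <v, u_j> / sqrt(<u_j, u_j>), so |<v, e_j>|^2 = <v, u_j>^2 / <u_j, u_j>.
Coefficients: <v, e_1> = -7/sqrt(13), <v, e_2> = -17/sqrt(858), <v, e_3> = 39/sqrt(110).
Square and sum: Σ |<v, e_j>|^2 = 269/15.
Compute ||v||^2 = v·v = 19.
Deficit = 19 − 269/15 = 16/15 ≥ 0, confirming Bessel's inequality. (The deficit equals ||v − Σ <v,e_j> e_j||^2, the squared distance from v to span{e_j}.)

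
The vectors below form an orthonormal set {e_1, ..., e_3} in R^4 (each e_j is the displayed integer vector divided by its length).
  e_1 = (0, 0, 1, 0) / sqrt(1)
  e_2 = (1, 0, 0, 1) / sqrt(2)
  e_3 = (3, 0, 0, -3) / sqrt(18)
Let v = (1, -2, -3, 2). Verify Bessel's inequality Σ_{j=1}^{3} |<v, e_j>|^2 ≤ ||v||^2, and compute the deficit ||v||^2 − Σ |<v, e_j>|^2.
Σ |<v, e_j>|^2 = 14; ||v||^2 = 18; deficit = 4

Write each e_j = u_j / sqrt(<u_j, u_j>) where u_j is the displayed integer vector. Then <v, e_j> = <v, u_j> / sqrt(<u_j, u_j>), so |<v, e_j>|^2 = <v, u_j>^2 / <u_j, u_j>.
Coefficients: <v, e_1> = -3/sqrt(1), <v, e_2> = 3/sqrt(2), <v, e_3> = -3/sqrt(18).
Square and sum: Σ |<v, e_j>|^2 = 14.
Compute ||v||^2 = v·v = 18.
Deficit = 18 − 14 = 4 ≥ 0, confirming Bessel's inequality. (The deficit equals ||v − Σ <v,e_j> e_j||^2, the squared distance from v to span{e_j}.)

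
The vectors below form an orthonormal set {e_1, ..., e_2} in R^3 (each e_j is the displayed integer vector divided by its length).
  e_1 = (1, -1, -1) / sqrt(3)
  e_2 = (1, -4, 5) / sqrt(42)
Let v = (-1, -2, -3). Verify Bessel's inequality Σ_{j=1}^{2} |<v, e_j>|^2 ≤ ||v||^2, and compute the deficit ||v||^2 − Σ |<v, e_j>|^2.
Σ |<v, e_j>|^2 = 48/7; ||v||^2 = 14; deficit = 50/7

Write each e_j = u_j / sqrt(<u_j, u_j>) where u_j is the displayed integer vector. Then <v, e_j> = <v, u_j> / sqrt(<u_j, u_j>), so |<v, e_j>|^2 = <v, u_j>^2 / <u_j, u_j>.
Coefficients: <v, e_1> = 4/sqrt(3), <v, e_2> = -8/sqrt(42).
Square and sum: Σ |<v, e_j>|^2 = 48/7.
Compute ||v||^2 = v·v = 14.
Deficit = 14 − 48/7 = 50/7 ≥ 0, confirming Bessel's inequality. (The deficit equals ||v − Σ <v,e_j> e_j||^2, the squared distance from v to span{e_j}.)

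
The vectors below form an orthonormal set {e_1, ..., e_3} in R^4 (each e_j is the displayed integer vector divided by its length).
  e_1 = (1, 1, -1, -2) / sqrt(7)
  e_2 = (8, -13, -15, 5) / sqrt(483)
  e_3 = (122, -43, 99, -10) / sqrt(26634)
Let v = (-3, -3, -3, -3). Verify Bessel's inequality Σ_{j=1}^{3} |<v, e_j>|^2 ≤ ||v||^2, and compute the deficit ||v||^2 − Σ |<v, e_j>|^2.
Σ |<v, e_j>|^2 = 2898/193; ||v||^2 = 36; deficit = 4050/193

Write each e_j = u_j / sqrt(<u_j, u_j>) where u_j is the displayed integer vector. Then <v, e_j> = <v, u_j> / sqrt(<u_j, u_j>), so |<v, e_j>|^2 = <v, u_j>^2 / <u_j, u_j>.
Coefficients: <v, e_1> = 3/sqrt(7), <v, e_2> = 45/sqrt(483), <v, e_3> = -504/sqrt(26634).
Square and sum: Σ |<v, e_j>|^2 = 2898/193.
Compute ||v||^2 = v·v = 36.
Deficit = 36 − 2898/193 = 4050/193 ≥ 0, confirming Bessel's inequality. (The deficit equals ||v − Σ <v,e_j> e_j||^2, the squared distance from v to span{e_j}.)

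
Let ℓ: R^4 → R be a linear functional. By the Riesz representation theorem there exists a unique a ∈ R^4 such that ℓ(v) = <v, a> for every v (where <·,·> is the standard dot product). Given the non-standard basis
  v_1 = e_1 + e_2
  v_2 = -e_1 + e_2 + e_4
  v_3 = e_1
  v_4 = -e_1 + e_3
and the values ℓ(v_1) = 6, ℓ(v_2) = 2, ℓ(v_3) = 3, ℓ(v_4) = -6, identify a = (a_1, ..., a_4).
a = (3, 3, -3, 2)

Write a = (a_1, ..., a_4) in the standard basis. For each basis vector v_i, ℓ(v_i) = <v_i, a> is a linear equation in the a_j's. Collect the n equations into a matrix system V a = ℓ, where row i of V is v_i (expressed in the standard basis). Since V is invertible (lower-triangular with 1s on the diagonal, up to permutation), solve by back-substitution:
  V =
[[1, 1, 0, 0],
 [-1, 1, 0, 1],
 [1, 0, 0, 0],
 [-1, 0, 1, 0]]
  V a = (6, 2, 3, -6)
Solving gives a = (3, 3, -3, 2).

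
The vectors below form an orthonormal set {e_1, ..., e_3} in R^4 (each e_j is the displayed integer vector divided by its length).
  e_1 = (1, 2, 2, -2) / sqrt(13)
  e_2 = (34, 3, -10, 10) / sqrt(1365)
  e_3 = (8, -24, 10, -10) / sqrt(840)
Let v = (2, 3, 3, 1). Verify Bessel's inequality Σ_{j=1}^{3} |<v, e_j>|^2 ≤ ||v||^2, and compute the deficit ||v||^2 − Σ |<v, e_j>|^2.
Σ |<v, e_j>|^2 = 15; ||v||^2 = 23; deficit = 8

Write each e_j = u_j / sqrt(<u_j, u_j>) where u_j is the displayed integer vector. Then <v, e_j> = <v, u_j> / sqrt(<u_j, u_j>), so |<v, e_j>|^2 = <v, u_j>^2 / <u_j, u_j>.
Coefficients: <v, e_1> = 12/sqrt(13), <v, e_2> = 57/sqrt(1365), <v, e_3> = -36/sqrt(840).
Square and sum: Σ |<v, e_j>|^2 = 15.
Compute ||v||^2 = v·v = 23.
Deficit = 23 − 15 = 8 ≥ 0, confirming Bessel's inequality. (The deficit equals ||v − Σ <v,e_j> e_j||^2, the squared distance from v to span{e_j}.)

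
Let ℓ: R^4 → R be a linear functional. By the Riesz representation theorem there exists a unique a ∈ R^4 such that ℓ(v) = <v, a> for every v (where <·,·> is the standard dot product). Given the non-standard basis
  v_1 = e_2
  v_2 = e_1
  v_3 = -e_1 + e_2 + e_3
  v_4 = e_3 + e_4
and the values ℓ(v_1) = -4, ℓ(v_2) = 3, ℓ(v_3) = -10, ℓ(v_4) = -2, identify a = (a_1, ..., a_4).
a = (3, -4, -3, 1)

Write a = (a_1, ..., a_4) in the standard basis. For each basis vector v_i, ℓ(v_i) = <v_i, a> is a linear equation in the a_j's. Collect the n equations into a matrix system V a = ℓ, where row i of V is v_i (expressed in the standard basis). Since V is invertible (lower-triangular with 1s on the diagonal, up to permutation), solve by back-substitution:
  V =
[[0, 1, 0, 0],
 [1, 0, 0, 0],
 [-1, 1, 1, 0],
 [0, 0, 1, 1]]
  V a = (-4, 3, -10, -2)
Solving gives a = (3, -4, -3, 1).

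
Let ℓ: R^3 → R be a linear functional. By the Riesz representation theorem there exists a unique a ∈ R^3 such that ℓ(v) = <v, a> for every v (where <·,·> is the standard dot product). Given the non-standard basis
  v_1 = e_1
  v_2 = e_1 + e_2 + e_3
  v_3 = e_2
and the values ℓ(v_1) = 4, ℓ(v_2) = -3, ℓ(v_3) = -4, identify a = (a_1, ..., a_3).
a = (4, -4, -3)

Write a = (a_1, ..., a_3) in the standard basis. For each basis vector v_i, ℓ(v_i) = <v_i, a> is a linear equation in the a_j's. Collect the n equations into a matrix system V a = ℓ, where row i of V is v_i (expressed in the standard basis). Since V is invertible (lower-triangular with 1s on the diagonal, up to permutation), solve by back-substitution:
  V =
[[1, 0, 0],
 [1, 1, 1],
 [0, 1, 0]]
  V a = (4, -3, -4)
Solving gives a = (4, -4, -3).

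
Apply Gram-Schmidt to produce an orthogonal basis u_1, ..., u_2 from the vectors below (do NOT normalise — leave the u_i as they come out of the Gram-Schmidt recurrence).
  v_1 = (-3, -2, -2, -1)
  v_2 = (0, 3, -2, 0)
Orthogonal basis:
  u_1 = (-3, -2, -2, -1)
  u_2 = (-1/3, 25/9, -20/9, -1/9)

Apply the Gram-Schmidt recurrence
  u_1 = v_1
  u_i = v_i − Σ_{j<i} ((v_i · u_j) / (u_j · u_j)) · u_j.

Step by step this gives:
  u_1 = (-3, -2, -2, -1)
  u_2 = (-1/3, 25/9, -20/9, -1/9)

Orthogonality check:
  u_2 · u_1 = 0 (should be 0)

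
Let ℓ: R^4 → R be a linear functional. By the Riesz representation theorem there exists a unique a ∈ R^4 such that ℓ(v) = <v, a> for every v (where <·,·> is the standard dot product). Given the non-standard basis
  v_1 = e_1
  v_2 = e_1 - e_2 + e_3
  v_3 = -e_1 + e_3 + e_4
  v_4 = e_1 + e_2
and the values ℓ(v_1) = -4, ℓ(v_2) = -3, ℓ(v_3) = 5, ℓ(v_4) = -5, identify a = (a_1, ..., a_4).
a = (-4, -1, 0, 1)

Write a = (a_1, ..., a_4) in the standard basis. For each basis vector v_i, ℓ(v_i) = <v_i, a> is a linear equation in the a_j's. Collect the n equations into a matrix system V a = ℓ, where row i of V is v_i (expressed in the standard basis). Since V is invertible (lower-triangular with 1s on the diagonal, up to permutation), solve by back-substitution:
  V =
[[1, 0, 0, 0],
 [1, -1, 1, 0],
 [-1, 0, 1, 1],
 [1, 1, 0, 0]]
  V a = (-4, -3, 5, -5)
Solving gives a = (-4, -1, 0, 1).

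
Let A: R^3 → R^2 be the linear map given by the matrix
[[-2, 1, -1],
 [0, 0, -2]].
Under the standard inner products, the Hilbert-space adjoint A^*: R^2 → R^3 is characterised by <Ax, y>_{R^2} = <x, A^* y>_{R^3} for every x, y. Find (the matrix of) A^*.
A^* = A^T =
[[-2, 0],
 [1, 0],
 [-1, -2]]

For real matrices with standard dot products, the defining identity <Ax, y> = <x, A^* y> gives (Ax)^T y = x^T (A^*) y, i.e. x^T A^T y = x^T (A^*) y. Since this holds for all x, y, we must have A^* = A^T. Therefore
A^* =
[[-2, 0],
 [1, 0],
 [-1, -2]].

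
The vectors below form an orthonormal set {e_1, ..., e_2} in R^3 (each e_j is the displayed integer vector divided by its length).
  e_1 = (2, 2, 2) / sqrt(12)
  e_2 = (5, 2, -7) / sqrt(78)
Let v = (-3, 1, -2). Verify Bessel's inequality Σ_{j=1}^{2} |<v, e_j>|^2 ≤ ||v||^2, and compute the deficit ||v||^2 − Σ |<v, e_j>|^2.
Σ |<v, e_j>|^2 = 139/26; ||v||^2 = 14; deficit = 225/26

Write each e_j = u_j / sqrt(<u_j, u_j>) where u_j is the displayed integer vector. Then <v, e_j> = <v, u_j> / sqrt(<u_j, u_j>), so |<v, e_j>|^2 = <v, u_j>^2 / <u_j, u_j>.
Coefficients: <v, e_1> = -8/sqrt(12), <v, e_2> = 1/sqrt(78).
Square and sum: Σ |<v, e_j>|^2 = 139/26.
Compute ||v||^2 = v·v = 14.
Deficit = 14 − 139/26 = 225/26 ≥ 0, confirming Bessel's inequality. (The deficit equals ||v − Σ <v,e_j> e_j||^2, the squared distance from v to span{e_j}.)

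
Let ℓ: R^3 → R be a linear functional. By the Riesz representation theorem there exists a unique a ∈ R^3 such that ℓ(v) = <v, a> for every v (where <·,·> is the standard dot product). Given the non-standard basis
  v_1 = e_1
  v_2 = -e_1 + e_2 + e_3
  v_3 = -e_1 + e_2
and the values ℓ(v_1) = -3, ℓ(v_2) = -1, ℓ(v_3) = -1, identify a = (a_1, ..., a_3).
a = (-3, -4, 0)

Write a = (a_1, ..., a_3) in the standard basis. For each basis vector v_i, ℓ(v_i) = <v_i, a> is a linear equation in the a_j's. Collect the n equations into a matrix system V a = ℓ, where row i of V is v_i (expressed in the standard basis). Since V is invertible (lower-triangular with 1s on the diagonal, up to permutation), solve by back-substitution:
  V =
[[1, 0, 0],
 [-1, 1, 1],
 [-1, 1, 0]]
  V a = (-3, -1, -1)
Solving gives a = (-3, -4, 0).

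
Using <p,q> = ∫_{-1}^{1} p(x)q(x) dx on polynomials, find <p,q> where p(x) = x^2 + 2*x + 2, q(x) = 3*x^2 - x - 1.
<p,q> = -4/5

Expand the product: p(x)·q(x) = 3*x^4 + 5*x^3 + 3*x^2 - 4*x - 2.
∫_{-1}^{1} of each monomial x^k gives [2/(k+1) if k even, 0 if k odd]. Integrating term-by-term (or equivalently evaluating the antiderivative F(x) = 3*x^5/5 + 5*x^4/4 + x^3 - 2*x^2 - 2*x at the endpoints):
  F(1) − F(−1) = -23/20 − (-7/20) = -4/5.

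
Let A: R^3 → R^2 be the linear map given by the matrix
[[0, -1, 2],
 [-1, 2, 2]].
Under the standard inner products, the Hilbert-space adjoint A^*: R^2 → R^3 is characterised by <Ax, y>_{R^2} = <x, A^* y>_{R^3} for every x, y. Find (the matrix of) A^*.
A^* = A^T =
[[0, -1],
 [-1, 2],
 [2, 2]]

For real matrices with standard dot products, the defining identity <Ax, y> = <x, A^* y> gives (Ax)^T y = x^T (A^*) y, i.e. x^T A^T y = x^T (A^*) y. Since this holds for all x, y, we must have A^* = A^T. Therefore
A^* =
[[0, -1],
 [-1, 2],
 [2, 2]].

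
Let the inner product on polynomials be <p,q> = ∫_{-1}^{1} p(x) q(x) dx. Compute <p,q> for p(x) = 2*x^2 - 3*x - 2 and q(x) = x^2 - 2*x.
<p,q> = 52/15

Expand the product: p(x)·q(x) = 2*x^4 - 7*x^3 + 4*x^2 + 4*x.
∫_{-1}^{1} of each monomial x^k gives [2/(k+1) if k even, 0 if k odd]. Integrating term-by-term (or equivalently evaluating the antiderivative F(x) = 2*x^5/5 - 7*x^4/4 + 4*x^3/3 + 2*x^2 at the endpoints):
  F(1) − F(−1) = 119/60 − (-89/60) = 52/15.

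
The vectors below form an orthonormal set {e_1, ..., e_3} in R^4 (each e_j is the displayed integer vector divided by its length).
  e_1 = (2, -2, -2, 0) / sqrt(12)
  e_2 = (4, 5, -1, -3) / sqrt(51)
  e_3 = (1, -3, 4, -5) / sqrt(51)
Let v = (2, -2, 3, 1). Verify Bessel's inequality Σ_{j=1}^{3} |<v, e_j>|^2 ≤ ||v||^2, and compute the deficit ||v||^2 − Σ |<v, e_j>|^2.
Σ |<v, e_j>|^2 = 6; ||v||^2 = 18; deficit = 12

Write each e_j = u_j / sqrt(<u_j, u_j>) where u_j is the displayed integer vector. Then <v, e_j> = <v, u_j> / sqrt(<u_j, u_j>), so |<v, e_j>|^2 = <v, u_j>^2 / <u_j, u_j>.
Coefficients: <v, e_1> = 2/sqrt(12), <v, e_2> = -8/sqrt(51), <v, e_3> = 15/sqrt(51).
Square and sum: Σ |<v, e_j>|^2 = 6.
Compute ||v||^2 = v·v = 18.
Deficit = 18 − 6 = 12 ≥ 0, confirming Bessel's inequality. (The deficit equals ||v − Σ <v,e_j> e_j||^2, the squared distance from v to span{e_j}.)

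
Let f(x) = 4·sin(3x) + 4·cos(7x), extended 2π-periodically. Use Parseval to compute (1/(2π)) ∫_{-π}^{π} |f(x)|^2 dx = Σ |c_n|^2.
Σ |c_n|^2 = 16

Expand |f|^2 and use orthogonality of {sin(nx), cos(mx)} on [-π, π]:
  ∫_{-π}^{π} sin(nx)^2 dx = π, ∫ cos(mx)^2 dx = π, and cross terms integrate to 0.
So ∫_{-π}^{π} f(x)^2 dx = 4^2 · π + 4^2 · π = (16 + 16)π.
Divide by 2π: (16 + 16)/2 = 16.
By Parseval, this equals Σ |c_n|^2.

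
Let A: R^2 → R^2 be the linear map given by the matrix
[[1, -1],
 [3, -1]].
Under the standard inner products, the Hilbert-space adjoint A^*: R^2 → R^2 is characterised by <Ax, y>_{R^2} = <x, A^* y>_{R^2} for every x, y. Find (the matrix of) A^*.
A^* = A^T =
[[1, 3],
 [-1, -1]]

For real matrices with standard dot products, the defining identity <Ax, y> = <x, A^* y> gives (Ax)^T y = x^T (A^*) y, i.e. x^T A^T y = x^T (A^*) y. Since this holds for all x, y, we must have A^* = A^T. Therefore
A^* =
[[1, 3],
 [-1, -1]].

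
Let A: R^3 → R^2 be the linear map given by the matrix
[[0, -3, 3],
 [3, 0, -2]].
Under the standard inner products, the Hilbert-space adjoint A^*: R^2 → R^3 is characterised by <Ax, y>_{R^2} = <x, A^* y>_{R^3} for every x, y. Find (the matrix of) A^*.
A^* = A^T =
[[0, 3],
 [-3, 0],
 [3, -2]]

For real matrices with standard dot products, the defining identity <Ax, y> = <x, A^* y> gives (Ax)^T y = x^T (A^*) y, i.e. x^T A^T y = x^T (A^*) y. Since this holds for all x, y, we must have A^* = A^T. Therefore
A^* =
[[0, 3],
 [-3, 0],
 [3, -2]].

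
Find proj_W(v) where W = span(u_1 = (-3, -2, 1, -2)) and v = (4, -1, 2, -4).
proj_W(v) = (0, 0, 0, 0)

Set up U = [u_1 | ... | u_1] ∈ R^(4×1). The projector onto W = col(U) is P = U (U^T U)^(-1) U^T.
Compute U^T U =
  [18],
and U^T v = (0).
Solve U^T U · c = U^T v for the coefficients: c = (0). The projection is proj_W(v) = U c.
Check: (v - proj_W(v)) · u_1 = 0  (should be 0).
Result: proj_W(v) = (0, 0, 0, 0).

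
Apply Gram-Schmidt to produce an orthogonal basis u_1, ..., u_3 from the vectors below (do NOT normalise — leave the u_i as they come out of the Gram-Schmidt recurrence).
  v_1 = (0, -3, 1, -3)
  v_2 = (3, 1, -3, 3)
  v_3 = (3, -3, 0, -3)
Orthogonal basis:
  u_1 = (0, -3, 1, -3)
  u_2 = (3, -26/19, -42/19, 12/19)
  u_3 = (282/307, 243/307, 180/307, -183/307)

Apply the Gram-Schmidt recurrence
  u_1 = v_1
  u_i = v_i − Σ_{j<i} ((v_i · u_j) / (u_j · u_j)) · u_j.

Step by step this gives:
  u_1 = (0, -3, 1, -3)
  u_2 = (3, -26/19, -42/19, 12/19)
  u_3 = (282/307, 243/307, 180/307, -183/307)

Orthogonality check:
  u_2 · u_1 = 0 (should be 0)
  u_3 · u_1 = 0 (should be 0)
  u_3 · u_2 = 0 (should be 0)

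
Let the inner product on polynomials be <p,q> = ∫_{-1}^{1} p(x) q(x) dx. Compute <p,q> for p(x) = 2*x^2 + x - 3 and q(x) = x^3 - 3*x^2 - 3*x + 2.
<p,q> = -22/3

Expand the product: p(x)·q(x) = 2*x^5 - 5*x^4 - 12*x^3 + 10*x^2 + 11*x - 6.
∫_{-1}^{1} of each monomial x^k gives [2/(k+1) if k even, 0 if k odd]. Integrating term-by-term (or equivalently evaluating the antiderivative F(x) = x^6/3 - x^5 - 3*x^4 + 10*x^3/3 + 11*x^2/2 - 6*x at the endpoints):
  F(1) − F(−1) = -5/6 − (13/2) = -22/3.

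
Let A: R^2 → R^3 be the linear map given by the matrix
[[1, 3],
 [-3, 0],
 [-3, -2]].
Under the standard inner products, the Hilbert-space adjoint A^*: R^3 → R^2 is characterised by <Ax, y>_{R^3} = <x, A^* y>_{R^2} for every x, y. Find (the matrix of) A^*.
A^* = A^T =
[[1, -3, -3],
 [3, 0, -2]]

For real matrices with standard dot products, the defining identity <Ax, y> = <x, A^* y> gives (Ax)^T y = x^T (A^*) y, i.e. x^T A^T y = x^T (A^*) y. Since this holds for all x, y, we must have A^* = A^T. Therefore
A^* =
[[1, -3, -3],
 [3, 0, -2]].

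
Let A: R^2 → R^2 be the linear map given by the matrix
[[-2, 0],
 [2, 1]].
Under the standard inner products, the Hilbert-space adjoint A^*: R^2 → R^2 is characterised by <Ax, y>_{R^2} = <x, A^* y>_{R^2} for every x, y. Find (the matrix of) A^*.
A^* = A^T =
[[-2, 2],
 [0, 1]]

For real matrices with standard dot products, the defining identity <Ax, y> = <x, A^* y> gives (Ax)^T y = x^T (A^*) y, i.e. x^T A^T y = x^T (A^*) y. Since this holds for all x, y, we must have A^* = A^T. Therefore
A^* =
[[-2, 2],
 [0, 1]].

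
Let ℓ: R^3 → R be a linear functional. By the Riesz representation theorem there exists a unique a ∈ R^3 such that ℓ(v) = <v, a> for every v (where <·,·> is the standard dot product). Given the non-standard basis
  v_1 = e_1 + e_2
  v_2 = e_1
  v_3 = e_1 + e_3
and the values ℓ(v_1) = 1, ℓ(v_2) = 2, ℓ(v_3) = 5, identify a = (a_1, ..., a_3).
a = (2, -1, 3)

Write a = (a_1, ..., a_3) in the standard basis. For each basis vector v_i, ℓ(v_i) = <v_i, a> is a linear equation in the a_j's. Collect the n equations into a matrix system V a = ℓ, where row i of V is v_i (expressed in the standard basis). Since V is invertible (lower-triangular with 1s on the diagonal, up to permutation), solve by back-substitution:
  V =
[[1, 1, 0],
 [1, 0, 0],
 [1, 0, 1]]
  V a = (1, 2, 5)
Solving gives a = (2, -1, 3).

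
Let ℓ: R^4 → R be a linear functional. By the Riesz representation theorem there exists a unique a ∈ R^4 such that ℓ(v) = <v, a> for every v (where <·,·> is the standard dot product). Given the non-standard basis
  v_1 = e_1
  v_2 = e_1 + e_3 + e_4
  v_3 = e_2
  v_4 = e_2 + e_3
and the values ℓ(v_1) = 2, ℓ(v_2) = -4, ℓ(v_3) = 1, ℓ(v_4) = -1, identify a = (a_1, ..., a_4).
a = (2, 1, -2, -4)

Write a = (a_1, ..., a_4) in the standard basis. For each basis vector v_i, ℓ(v_i) = <v_i, a> is a linear equation in the a_j's. Collect the n equations into a matrix system V a = ℓ, where row i of V is v_i (expressed in the standard basis). Since V is invertible (lower-triangular with 1s on the diagonal, up to permutation), solve by back-substitution:
  V =
[[1, 0, 0, 0],
 [1, 0, 1, 1],
 [0, 1, 0, 0],
 [0, 1, 1, 0]]
  V a = (2, -4, 1, -1)
Solving gives a = (2, 1, -2, -4).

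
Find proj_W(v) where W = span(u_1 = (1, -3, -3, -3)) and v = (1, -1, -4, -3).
proj_W(v) = (25/28, -75/28, -75/28, -75/28)

Set up U = [u_1 | ... | u_1] ∈ R^(4×1). The projector onto W = col(U) is P = U (U^T U)^(-1) U^T.
Compute U^T U =
  [28],
and U^T v = (25).
Solve U^T U · c = U^T v for the coefficients: c = (25/28). The projection is proj_W(v) = U c.
Check: (v - proj_W(v)) · u_1 = 0  (should be 0).
Result: proj_W(v) = (25/28, -75/28, -75/28, -75/28).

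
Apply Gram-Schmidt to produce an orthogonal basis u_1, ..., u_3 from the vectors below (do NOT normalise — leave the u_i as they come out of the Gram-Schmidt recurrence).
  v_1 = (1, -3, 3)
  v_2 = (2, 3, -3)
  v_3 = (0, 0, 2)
Orthogonal basis:
  u_1 = (1, -3, 3)
  u_2 = (54/19, 9/19, -9/19)
  u_3 = (0, 1, 1)

Apply the Gram-Schmidt recurrence
  u_1 = v_1
  u_i = v_i − Σ_{j<i} ((v_i · u_j) / (u_j · u_j)) · u_j.

Step by step this gives:
  u_1 = (1, -3, 3)
  u_2 = (54/19, 9/19, -9/19)
  u_3 = (0, 1, 1)

Orthogonality check:
  u_2 · u_1 = 0 (should be 0)
  u_3 · u_1 = 0 (should be 0)
  u_3 · u_2 = 0 (should be 0)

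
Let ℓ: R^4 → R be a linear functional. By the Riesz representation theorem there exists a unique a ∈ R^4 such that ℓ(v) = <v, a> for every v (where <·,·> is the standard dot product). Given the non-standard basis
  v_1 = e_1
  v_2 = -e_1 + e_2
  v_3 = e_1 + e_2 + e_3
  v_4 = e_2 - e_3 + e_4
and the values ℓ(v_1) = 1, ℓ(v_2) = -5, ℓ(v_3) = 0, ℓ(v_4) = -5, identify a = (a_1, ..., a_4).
a = (1, -4, 3, 2)

Write a = (a_1, ..., a_4) in the standard basis. For each basis vector v_i, ℓ(v_i) = <v_i, a> is a linear equation in the a_j's. Collect the n equations into a matrix system V a = ℓ, where row i of V is v_i (expressed in the standard basis). Since V is invertible (lower-triangular with 1s on the diagonal, up to permutation), solve by back-substitution:
  V =
[[1, 0, 0, 0],
 [-1, 1, 0, 0],
 [1, 1, 1, 0],
 [0, 1, -1, 1]]
  V a = (1, -5, 0, -5)
Solving gives a = (1, -4, 3, 2).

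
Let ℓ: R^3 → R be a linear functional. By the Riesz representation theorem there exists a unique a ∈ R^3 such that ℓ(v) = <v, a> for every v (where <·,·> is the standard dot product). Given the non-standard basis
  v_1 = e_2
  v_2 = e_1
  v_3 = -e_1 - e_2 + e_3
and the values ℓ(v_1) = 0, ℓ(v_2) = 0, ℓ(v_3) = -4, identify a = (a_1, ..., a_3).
a = (0, 0, -4)

Write a = (a_1, ..., a_3) in the standard basis. For each basis vector v_i, ℓ(v_i) = <v_i, a> is a linear equation in the a_j's. Collect the n equations into a matrix system V a = ℓ, where row i of V is v_i (expressed in the standard basis). Since V is invertible (lower-triangular with 1s on the diagonal, up to permutation), solve by back-substitution:
  V =
[[0, 1, 0],
 [1, 0, 0],
 [-1, -1, 1]]
  V a = (0, 0, -4)
Solving gives a = (0, 0, -4).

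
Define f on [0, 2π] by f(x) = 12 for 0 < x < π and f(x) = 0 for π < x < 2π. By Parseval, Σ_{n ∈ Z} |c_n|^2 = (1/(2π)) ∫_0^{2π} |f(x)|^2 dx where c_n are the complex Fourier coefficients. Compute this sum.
Σ |c_n|^2 = 72

Parseval equates the L^2 energy of f (normalised by 1/(2π)) with the ℓ^2 sum of its Fourier coefficients: (1/(2π)) ∫_0^{2π} |f|^2 = Σ |c_n|^2.
Compute the left side: (1/(2π)) [∫_0^π 12^2 dx + ∫_π^{2π} 0^2 dx] = (1/(2π)) · (144π + 0π) = (144 + 0)/2 = 72.
So Σ_{n ∈ Z} |c_n|^2 = 72.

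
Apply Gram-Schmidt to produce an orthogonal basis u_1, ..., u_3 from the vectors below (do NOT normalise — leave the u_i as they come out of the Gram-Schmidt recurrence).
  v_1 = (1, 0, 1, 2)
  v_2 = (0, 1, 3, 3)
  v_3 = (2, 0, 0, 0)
Orthogonal basis:
  u_1 = (1, 0, 1, 2)
  u_2 = (-3/2, 1, 3/2, 0)
  u_3 = (28/33, 6/11, 16/33, -2/3)

Apply the Gram-Schmidt recurrence
  u_1 = v_1
  u_i = v_i − Σ_{j<i} ((v_i · u_j) / (u_j · u_j)) · u_j.

Step by step this gives:
  u_1 = (1, 0, 1, 2)
  u_2 = (-3/2, 1, 3/2, 0)
  u_3 = (28/33, 6/11, 16/33, -2/3)

Orthogonality check:
  u_2 · u_1 = 0 (should be 0)
  u_3 · u_1 = 0 (should be 0)
  u_3 · u_2 = 0 (should be 0)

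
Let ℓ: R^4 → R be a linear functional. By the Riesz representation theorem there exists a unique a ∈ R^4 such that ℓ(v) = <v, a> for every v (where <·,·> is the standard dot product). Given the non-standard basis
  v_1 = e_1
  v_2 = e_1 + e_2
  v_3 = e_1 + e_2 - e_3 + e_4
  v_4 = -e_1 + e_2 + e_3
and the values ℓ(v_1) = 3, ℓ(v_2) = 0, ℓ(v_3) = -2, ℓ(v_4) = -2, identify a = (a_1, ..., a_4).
a = (3, -3, 4, 2)

Write a = (a_1, ..., a_4) in the standard basis. For each basis vector v_i, ℓ(v_i) = <v_i, a> is a linear equation in the a_j's. Collect the n equations into a matrix system V a = ℓ, where row i of V is v_i (expressed in the standard basis). Since V is invertible (lower-triangular with 1s on the diagonal, up to permutation), solve by back-substitution:
  V =
[[1, 0, 0, 0],
 [1, 1, 0, 0],
 [1, 1, -1, 1],
 [-1, 1, 1, 0]]
  V a = (3, 0, -2, -2)
Solving gives a = (3, -3, 4, 2).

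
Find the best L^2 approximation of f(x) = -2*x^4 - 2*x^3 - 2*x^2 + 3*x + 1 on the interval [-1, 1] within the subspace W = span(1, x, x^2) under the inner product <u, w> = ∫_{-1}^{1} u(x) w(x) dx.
g(x) = -26*x^2/7 + 9*x/5 + 41/35

The best approximation g ∈ W is the orthogonal projection of f onto W. Writing g = a_0 + a_1 x + a_2 x^2, the coefficients solve the normal equations G · a = b where
  G_{ij} = <φ_i, φ_j> and b_i = <f, φ_i>, with φ_0 = 1, φ_1 = x, φ_2 = x^2.
G =
  [2, 0, 2/3]
  [0, 2/3, 0]
  [2/3, 0, 2/5],
b = (-2/15, 6/5, -74/105).
Solving gives a_0 = 41/35, a_1 = 9/5, a_2 = -26/7, so
  g(x) = -26*x^2/7 + 9*x/5 + 41/35.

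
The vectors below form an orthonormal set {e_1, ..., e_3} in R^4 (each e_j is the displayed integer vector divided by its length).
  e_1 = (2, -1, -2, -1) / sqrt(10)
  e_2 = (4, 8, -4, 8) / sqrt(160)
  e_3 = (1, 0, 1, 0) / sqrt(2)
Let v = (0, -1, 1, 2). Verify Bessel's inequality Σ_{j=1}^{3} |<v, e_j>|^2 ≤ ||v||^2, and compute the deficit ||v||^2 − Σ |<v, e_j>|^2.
Σ |<v, e_j>|^2 = 3/2; ||v||^2 = 6; deficit = 9/2

Write each e_j = u_j / sqrt(<u_j, u_j>) where u_j is the displayed integer vector. Then <v, e_j> = <v, u_j> / sqrt(<u_j, u_j>), so |<v, e_j>|^2 = <v, u_j>^2 / <u_j, u_j>.
Coefficients: <v, e_1> = -3/sqrt(10), <v, e_2> = 4/sqrt(160), <v, e_3> = 1/sqrt(2).
Square and sum: Σ |<v, e_j>|^2 = 3/2.
Compute ||v||^2 = v·v = 6.
Deficit = 6 − 3/2 = 9/2 ≥ 0, confirming Bessel's inequality. (The deficit equals ||v − Σ <v,e_j> e_j||^2, the squared distance from v to span{e_j}.)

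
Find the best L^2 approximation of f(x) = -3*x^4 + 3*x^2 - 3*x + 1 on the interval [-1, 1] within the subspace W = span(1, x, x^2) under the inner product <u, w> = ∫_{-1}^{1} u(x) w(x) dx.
g(x) = 3*x^2/7 - 3*x + 44/35

The best approximation g ∈ W is the orthogonal projection of f onto W. Writing g = a_0 + a_1 x + a_2 x^2, the coefficients solve the normal equations G · a = b where
  G_{ij} = <φ_i, φ_j> and b_i = <f, φ_i>, with φ_0 = 1, φ_1 = x, φ_2 = x^2.
G =
  [2, 0, 2/3]
  [0, 2/3, 0]
  [2/3, 0, 2/5],
b = (14/5, -2, 106/105).
Solving gives a_0 = 44/35, a_1 = -3, a_2 = 3/7, so
  g(x) = 3*x^2/7 - 3*x + 44/35.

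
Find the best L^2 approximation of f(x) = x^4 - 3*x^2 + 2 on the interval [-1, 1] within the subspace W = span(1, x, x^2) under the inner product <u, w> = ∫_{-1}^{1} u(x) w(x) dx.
g(x) = 67/35 - 15*x^2/7

The best approximation g ∈ W is the orthogonal projection of f onto W. Writing g = a_0 + a_1 x + a_2 x^2, the coefficients solve the normal equations G · a = b where
  G_{ij} = <φ_i, φ_j> and b_i = <f, φ_i>, with φ_0 = 1, φ_1 = x, φ_2 = x^2.
G =
  [2, 0, 2/3]
  [0, 2/3, 0]
  [2/3, 0, 2/5],
b = (12/5, 0, 44/105).
Solving gives a_0 = 67/35, a_1 = 0, a_2 = -15/7, so
  g(x) = 67/35 - 15*x^2/7.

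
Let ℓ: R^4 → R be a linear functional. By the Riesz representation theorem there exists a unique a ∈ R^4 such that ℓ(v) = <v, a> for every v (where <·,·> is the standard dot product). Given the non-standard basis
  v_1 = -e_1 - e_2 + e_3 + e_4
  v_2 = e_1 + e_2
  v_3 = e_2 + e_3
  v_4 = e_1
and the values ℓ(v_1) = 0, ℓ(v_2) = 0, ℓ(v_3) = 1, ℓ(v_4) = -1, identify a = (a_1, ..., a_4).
a = (-1, 1, 0, 0)

Write a = (a_1, ..., a_4) in the standard basis. For each basis vector v_i, ℓ(v_i) = <v_i, a> is a linear equation in the a_j's. Collect the n equations into a matrix system V a = ℓ, where row i of V is v_i (expressed in the standard basis). Since V is invertible (lower-triangular with 1s on the diagonal, up to permutation), solve by back-substitution:
  V =
[[-1, -1, 1, 1],
 [1, 1, 0, 0],
 [0, 1, 1, 0],
 [1, 0, 0, 0]]
  V a = (0, 0, 1, -1)
Solving gives a = (-1, 1, 0, 0).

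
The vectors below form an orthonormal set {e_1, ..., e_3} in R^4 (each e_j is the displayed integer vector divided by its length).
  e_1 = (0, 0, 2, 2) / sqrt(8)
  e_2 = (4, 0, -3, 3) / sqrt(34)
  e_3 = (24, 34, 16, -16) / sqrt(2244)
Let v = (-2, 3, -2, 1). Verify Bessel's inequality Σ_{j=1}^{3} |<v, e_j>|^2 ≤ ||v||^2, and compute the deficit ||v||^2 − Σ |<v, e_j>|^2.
Σ |<v, e_j>|^2 = 6/11; ||v||^2 = 18; deficit = 192/11

Write each e_j = u_j / sqrt(<u_j, u_j>) where u_j is the displayed integer vector. Then <v, e_j> = <v, u_j> / sqrt(<u_j, u_j>), so |<v, e_j>|^2 = <v, u_j>^2 / <u_j, u_j>.
Coefficients: <v, e_1> = -2/sqrt(8), <v, e_2> = 1/sqrt(34), <v, e_3> = 6/sqrt(2244).
Square and sum: Σ |<v, e_j>|^2 = 6/11.
Compute ||v||^2 = v·v = 18.
Deficit = 18 − 6/11 = 192/11 ≥ 0, confirming Bessel's inequality. (The deficit equals ||v − Σ <v,e_j> e_j||^2, the squared distance from v to span{e_j}.)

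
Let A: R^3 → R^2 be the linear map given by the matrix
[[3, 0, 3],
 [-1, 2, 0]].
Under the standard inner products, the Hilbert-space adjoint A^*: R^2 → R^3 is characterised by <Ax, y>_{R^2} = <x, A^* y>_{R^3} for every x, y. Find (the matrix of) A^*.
A^* = A^T =
[[3, -1],
 [0, 2],
 [3, 0]]

For real matrices with standard dot products, the defining identity <Ax, y> = <x, A^* y> gives (Ax)^T y = x^T (A^*) y, i.e. x^T A^T y = x^T (A^*) y. Since this holds for all x, y, we must have A^* = A^T. Therefore
A^* =
[[3, -1],
 [0, 2],
 [3, 0]].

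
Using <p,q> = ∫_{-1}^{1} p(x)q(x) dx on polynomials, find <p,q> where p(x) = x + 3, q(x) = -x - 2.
<p,q> = -38/3

Expand the product: p(x)·q(x) = -x^2 - 5*x - 6.
∫_{-1}^{1} of each monomial x^k gives [2/(k+1) if k even, 0 if k odd]. Integrating term-by-term (or equivalently evaluating the antiderivative F(x) = -x^3/3 - 5*x^2/2 - 6*x at the endpoints):
  F(1) − F(−1) = -53/6 − (23/6) = -38/3.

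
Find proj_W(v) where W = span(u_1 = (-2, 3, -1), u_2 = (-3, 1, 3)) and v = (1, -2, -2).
proj_W(v) = (45/23, -131/115, -153/115)

Set up U = [u_1 | ... | u_2] ∈ R^(3×2). The projector onto W = col(U) is P = U (U^T U)^(-1) U^T.
Compute U^T U =
  [14, 6]
  [6, 19],
and U^T v = (-6, -11).
Solve U^T U · c = U^T v for the coefficients: c = (-24/115, -59/115). The projection is proj_W(v) = U c.
Check: (v - proj_W(v)) · u_1 = 0  (should be 0).
Check: (v - proj_W(v)) · u_2 = 0  (should be 0).
Result: proj_W(v) = (45/23, -131/115, -153/115).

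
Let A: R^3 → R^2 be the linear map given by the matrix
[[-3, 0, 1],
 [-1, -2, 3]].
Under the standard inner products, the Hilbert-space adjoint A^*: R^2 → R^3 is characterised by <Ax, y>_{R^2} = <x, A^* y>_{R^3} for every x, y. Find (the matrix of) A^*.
A^* = A^T =
[[-3, -1],
 [0, -2],
 [1, 3]]

For real matrices with standard dot products, the defining identity <Ax, y> = <x, A^* y> gives (Ax)^T y = x^T (A^*) y, i.e. x^T A^T y = x^T (A^*) y. Since this holds for all x, y, we must have A^* = A^T. Therefore
A^* =
[[-3, -1],
 [0, -2],
 [1, 3]].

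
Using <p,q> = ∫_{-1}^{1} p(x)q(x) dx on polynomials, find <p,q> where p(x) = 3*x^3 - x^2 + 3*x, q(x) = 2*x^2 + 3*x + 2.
<p,q> = 112/15

Expand the product: p(x)·q(x) = 6*x^5 + 7*x^4 + 9*x^3 + 7*x^2 + 6*x.
∫_{-1}^{1} of each monomial x^k gives [2/(k+1) if k even, 0 if k odd]. Integrating term-by-term (or equivalently evaluating the antiderivative F(x) = x^6 + 7*x^5/5 + 9*x^4/4 + 7*x^3/3 + 3*x^2 at the endpoints):
  F(1) − F(−1) = 599/60 − (151/60) = 112/15.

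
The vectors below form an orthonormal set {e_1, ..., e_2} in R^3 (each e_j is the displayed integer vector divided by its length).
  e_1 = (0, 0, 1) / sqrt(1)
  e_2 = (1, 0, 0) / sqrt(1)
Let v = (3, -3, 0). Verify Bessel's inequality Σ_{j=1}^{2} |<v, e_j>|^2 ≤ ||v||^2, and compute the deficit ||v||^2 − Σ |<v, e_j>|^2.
Σ |<v, e_j>|^2 = 9; ||v||^2 = 18; deficit = 9

Write each e_j = u_j / sqrt(<u_j, u_j>) where u_j is the displayed integer vector. Then <v, e_j> = <v, u_j> / sqrt(<u_j, u_j>), so |<v, e_j>|^2 = <v, u_j>^2 / <u_j, u_j>.
Coefficients: <v, e_1> = 0/sqrt(1), <v, e_2> = 3/sqrt(1).
Square and sum: Σ |<v, e_j>|^2 = 9.
Compute ||v||^2 = v·v = 18.
Deficit = 18 − 9 = 9 ≥ 0, confirming Bessel's inequality. (The deficit equals ||v − Σ <v,e_j> e_j||^2, the squared distance from v to span{e_j}.)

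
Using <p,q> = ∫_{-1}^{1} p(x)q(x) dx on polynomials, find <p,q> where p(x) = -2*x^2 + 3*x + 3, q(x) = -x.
<p,q> = -2

Expand the product: p(x)·q(x) = 2*x^3 - 3*x^2 - 3*x.
∫_{-1}^{1} of each monomial x^k gives [2/(k+1) if k even, 0 if k odd]. Integrating term-by-term (or equivalently evaluating the antiderivative F(x) = x^4/2 - x^3 - 3*x^2/2 at the endpoints):
  F(1) − F(−1) = -2 − (0) = -2.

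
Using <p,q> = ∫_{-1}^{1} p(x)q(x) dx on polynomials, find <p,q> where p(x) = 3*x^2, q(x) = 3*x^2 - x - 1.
<p,q> = 8/5

Expand the product: p(x)·q(x) = 9*x^4 - 3*x^3 - 3*x^2.
∫_{-1}^{1} of each monomial x^k gives [2/(k+1) if k even, 0 if k odd]. Integrating term-by-term (or equivalently evaluating the antiderivative F(x) = 9*x^5/5 - 3*x^4/4 - x^3 at the endpoints):
  F(1) − F(−1) = 1/20 − (-31/20) = 8/5.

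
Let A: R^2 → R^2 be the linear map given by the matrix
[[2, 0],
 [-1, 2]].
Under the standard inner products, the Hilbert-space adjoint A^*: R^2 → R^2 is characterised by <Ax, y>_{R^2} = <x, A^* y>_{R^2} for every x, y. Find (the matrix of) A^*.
A^* = A^T =
[[2, -1],
 [0, 2]]

For real matrices with standard dot products, the defining identity <Ax, y> = <x, A^* y> gives (Ax)^T y = x^T (A^*) y, i.e. x^T A^T y = x^T (A^*) y. Since this holds for all x, y, we must have A^* = A^T. Therefore
A^* =
[[2, -1],
 [0, 2]].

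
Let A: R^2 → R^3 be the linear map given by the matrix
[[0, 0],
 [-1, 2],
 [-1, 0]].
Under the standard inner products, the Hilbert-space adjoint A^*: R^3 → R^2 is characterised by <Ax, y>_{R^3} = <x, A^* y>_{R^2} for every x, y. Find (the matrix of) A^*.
A^* = A^T =
[[0, -1, -1],
 [0, 2, 0]]

For real matrices with standard dot products, the defining identity <Ax, y> = <x, A^* y> gives (Ax)^T y = x^T (A^*) y, i.e. x^T A^T y = x^T (A^*) y. Since this holds for all x, y, we must have A^* = A^T. Therefore
A^* =
[[0, -1, -1],
 [0, 2, 0]].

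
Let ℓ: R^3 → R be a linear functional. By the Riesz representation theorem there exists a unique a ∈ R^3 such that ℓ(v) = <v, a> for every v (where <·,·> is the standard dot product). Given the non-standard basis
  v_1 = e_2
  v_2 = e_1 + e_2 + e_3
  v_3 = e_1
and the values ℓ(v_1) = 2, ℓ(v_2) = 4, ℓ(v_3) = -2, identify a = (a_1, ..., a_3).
a = (-2, 2, 4)

Write a = (a_1, ..., a_3) in the standard basis. For each basis vector v_i, ℓ(v_i) = <v_i, a> is a linear equation in the a_j's. Collect the n equations into a matrix system V a = ℓ, where row i of V is v_i (expressed in the standard basis). Since V is invertible (lower-triangular with 1s on the diagonal, up to permutation), solve by back-substitution:
  V =
[[0, 1, 0],
 [1, 1, 1],
 [1, 0, 0]]
  V a = (2, 4, -2)
Solving gives a = (-2, 2, 4).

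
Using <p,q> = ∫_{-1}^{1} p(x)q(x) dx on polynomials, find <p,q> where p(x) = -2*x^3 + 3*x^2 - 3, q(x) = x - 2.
<p,q> = 36/5

Expand the product: p(x)·q(x) = -2*x^4 + 7*x^3 - 6*x^2 - 3*x + 6.
∫_{-1}^{1} of each monomial x^k gives [2/(k+1) if k even, 0 if k odd]. Integrating term-by-term (or equivalently evaluating the antiderivative F(x) = -2*x^5/5 + 7*x^4/4 - 2*x^3 - 3*x^2/2 + 6*x at the endpoints):
  F(1) − F(−1) = 77/20 − (-67/20) = 36/5.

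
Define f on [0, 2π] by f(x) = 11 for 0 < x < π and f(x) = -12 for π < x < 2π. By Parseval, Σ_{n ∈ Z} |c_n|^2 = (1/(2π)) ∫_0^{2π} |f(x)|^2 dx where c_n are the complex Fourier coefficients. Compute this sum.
Σ |c_n|^2 = 265/2

Parseval equates the L^2 energy of f (normalised by 1/(2π)) with the ℓ^2 sum of its Fourier coefficients: (1/(2π)) ∫_0^{2π} |f|^2 = Σ |c_n|^2.
Compute the left side: (1/(2π)) [∫_0^π 11^2 dx + ∫_π^{2π} (-12)^2 dx] = (1/(2π)) · (121π + 144π) = (121 + 144)/2 = 265/2.
So Σ_{n ∈ Z} |c_n|^2 = 265/2.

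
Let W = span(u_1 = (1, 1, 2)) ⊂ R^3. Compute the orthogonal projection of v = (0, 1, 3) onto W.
proj_W(v) = (7/6, 7/6, 7/3)

Set up U = [u_1 | ... | u_1] ∈ R^(3×1). The projector onto W = col(U) is P = U (U^T U)^(-1) U^T.
Compute U^T U =
  [6],
and U^T v = (7).
Solve U^T U · c = U^T v for the coefficients: c = (7/6). The projection is proj_W(v) = U c.
Check: (v - proj_W(v)) · u_1 = 0  (should be 0).
Result: proj_W(v) = (7/6, 7/6, 7/3).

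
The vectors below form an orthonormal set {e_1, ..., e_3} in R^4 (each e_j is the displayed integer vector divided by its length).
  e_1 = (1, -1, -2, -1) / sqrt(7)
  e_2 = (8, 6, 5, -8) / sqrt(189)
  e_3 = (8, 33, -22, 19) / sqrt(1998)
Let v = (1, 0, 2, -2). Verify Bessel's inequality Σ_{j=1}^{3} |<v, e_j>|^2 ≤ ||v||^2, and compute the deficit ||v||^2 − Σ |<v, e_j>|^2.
Σ |<v, e_j>|^2 = 9; ||v||^2 = 9; deficit = 0

Write each e_j = u_j / sqrt(<u_j, u_j>) where u_j is the displayed integer vector. Then <v, e_j> = <v, u_j> / sqrt(<u_j, u_j>), so |<v, e_j>|^2 = <v, u_j>^2 / <u_j, u_j>.
Coefficients: <v, e_1> = -1/sqrt(7), <v, e_2> = 34/sqrt(189), <v, e_3> = -74/sqrt(1998).
Square and sum: Σ |<v, e_j>|^2 = 9.
Compute ||v||^2 = v·v = 9.
Deficit = 9 − 9 = 0 ≥ 0, confirming Bessel's inequality. (The deficit equals ||v − Σ <v,e_j> e_j||^2, the squared distance from v to span{e_j}.)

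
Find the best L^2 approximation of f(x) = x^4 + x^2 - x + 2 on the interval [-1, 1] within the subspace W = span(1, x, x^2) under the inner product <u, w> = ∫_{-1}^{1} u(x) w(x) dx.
g(x) = 13*x^2/7 - x + 67/35

The best approximation g ∈ W is the orthogonal projection of f onto W. Writing g = a_0 + a_1 x + a_2 x^2, the coefficients solve the normal equations G · a = b where
  G_{ij} = <φ_i, φ_j> and b_i = <f, φ_i>, with φ_0 = 1, φ_1 = x, φ_2 = x^2.
G =
  [2, 0, 2/3]
  [0, 2/3, 0]
  [2/3, 0, 2/5],
b = (76/15, -2/3, 212/105).
Solving gives a_0 = 67/35, a_1 = -1, a_2 = 13/7, so
  g(x) = 13*x^2/7 - x + 67/35.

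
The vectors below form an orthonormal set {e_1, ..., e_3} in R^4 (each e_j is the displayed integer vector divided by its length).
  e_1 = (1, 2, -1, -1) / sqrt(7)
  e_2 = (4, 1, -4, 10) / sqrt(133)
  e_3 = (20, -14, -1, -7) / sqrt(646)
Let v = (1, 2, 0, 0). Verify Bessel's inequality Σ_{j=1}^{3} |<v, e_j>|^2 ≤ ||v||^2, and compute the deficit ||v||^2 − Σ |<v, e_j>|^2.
Σ |<v, e_j>|^2 = 67/17; ||v||^2 = 5; deficit = 18/17

Write each e_j = u_j / sqrt(<u_j, u_j>) where u_j is the displayed integer vector. Then <v, e_j> = <v, u_j> / sqrt(<u_j, u_j>), so |<v, e_j>|^2 = <v, u_j>^2 / <u_j, u_j>.
Coefficients: <v, e_1> = 5/sqrt(7), <v, e_2> = 6/sqrt(133), <v, e_3> = -8/sqrt(646).
Square and sum: Σ |<v, e_j>|^2 = 67/17.
Compute ||v||^2 = v·v = 5.
Deficit = 5 − 67/17 = 18/17 ≥ 0, confirming Bessel's inequality. (The deficit equals ||v − Σ <v,e_j> e_j||^2, the squared distance from v to span{e_j}.)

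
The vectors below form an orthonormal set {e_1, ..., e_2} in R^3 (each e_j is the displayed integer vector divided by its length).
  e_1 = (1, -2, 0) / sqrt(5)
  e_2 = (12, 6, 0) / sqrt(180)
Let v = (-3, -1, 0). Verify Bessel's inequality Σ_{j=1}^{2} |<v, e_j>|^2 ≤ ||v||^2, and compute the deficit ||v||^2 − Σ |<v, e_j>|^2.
Σ |<v, e_j>|^2 = 10; ||v||^2 = 10; deficit = 0

Write each e_j = u_j / sqrt(<u_j, u_j>) where u_j is the displayed integer vector. Then <v, e_j> = <v, u_j> / sqrt(<u_j, u_j>), so |<v, e_j>|^2 = <v, u_j>^2 / <u_j, u_j>.
Coefficients: <v, e_1> = -1/sqrt(5), <v, e_2> = -42/sqrt(180).
Square and sum: Σ |<v, e_j>|^2 = 10.
Compute ||v||^2 = v·v = 10.
Deficit = 10 − 10 = 0 ≥ 0, confirming Bessel's inequality. (The deficit equals ||v − Σ <v,e_j> e_j||^2, the squared distance from v to span{e_j}.)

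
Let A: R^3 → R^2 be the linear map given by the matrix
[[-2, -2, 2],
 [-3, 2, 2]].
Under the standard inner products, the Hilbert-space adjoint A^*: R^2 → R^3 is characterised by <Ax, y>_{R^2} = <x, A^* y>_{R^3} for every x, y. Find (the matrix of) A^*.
A^* = A^T =
[[-2, -3],
 [-2, 2],
 [2, 2]]

For real matrices with standard dot products, the defining identity <Ax, y> = <x, A^* y> gives (Ax)^T y = x^T (A^*) y, i.e. x^T A^T y = x^T (A^*) y. Since this holds for all x, y, we must have A^* = A^T. Therefore
A^* =
[[-2, -3],
 [-2, 2],
 [2, 2]].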